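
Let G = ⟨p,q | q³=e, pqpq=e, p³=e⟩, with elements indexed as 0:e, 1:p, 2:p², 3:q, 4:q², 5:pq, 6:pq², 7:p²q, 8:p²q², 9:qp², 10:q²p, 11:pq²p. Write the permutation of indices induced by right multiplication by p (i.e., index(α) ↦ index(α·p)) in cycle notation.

(0 1 2)(3 8 9)(4 10 5)(6 11 7)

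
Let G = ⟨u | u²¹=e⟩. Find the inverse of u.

The order of u is 21 (smallest k with uᵏ = e), so u⁻¹ = u²⁰ = u²⁰.
Check: u · (u²⁰) → u · u²⁰ = e, giving e as required.

Answer: u²⁰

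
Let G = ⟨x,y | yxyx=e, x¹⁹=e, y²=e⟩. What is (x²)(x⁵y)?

Compute (x²) · (x⁵y) by multiplying left to right and reducing via the relations at each step:
  (x²) · x⁵ = x⁷
  (x⁷) · y = x⁷y

Answer: x⁷y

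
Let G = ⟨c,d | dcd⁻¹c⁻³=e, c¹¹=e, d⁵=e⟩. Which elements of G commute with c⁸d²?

⟨c⁸d²⟩ ⊆ C_G(c⁸d²) since powers of c⁸d² commute with c⁸d²; so |C_G(c⁸d²)| ≥ |⟨c⁸d²⟩| = 5.
By orbit–stabilizer, |C_G(c⁸d²)| = |G| / |conj. class of c⁸d²| = 55 / 11 = 5.
The 5 elements commuting with c⁸d² are {e, c²d, c³d⁴, c⁴d³, c⁸d²}.

Answer: {e, c²d, c³d⁴, c⁴d³, c⁸d²}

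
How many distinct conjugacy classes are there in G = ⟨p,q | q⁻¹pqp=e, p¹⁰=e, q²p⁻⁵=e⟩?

The conjugacy classes (representative and size) are:
  [e] (size 1), [p] (size 2), [p⁸] (size 2), [p⁷] (size 2), [p⁴] (size 2), [p⁵] (size 1), [p⁴q] (size 5), [p²q⁻¹] (size 5).
Class equation: 1 + 2 + 2 + 2 + 2 + 1 + 5 + 5 = 20 = |G|. So G has 8 conjugacy classes.

Answer: 8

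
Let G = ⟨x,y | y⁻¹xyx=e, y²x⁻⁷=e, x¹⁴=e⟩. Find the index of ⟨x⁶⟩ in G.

First find ord(x⁶) by computing successive powers:
  (x⁶)¹ = x⁶, (x⁶)² = x¹², (x⁶)³ = x⁴, (x⁶)⁴ = x¹⁰, (x⁶)⁵ = x², (x⁶)⁶ = x⁸, (x⁶)⁷ = e.
So |⟨x⁶⟩| = ord(x⁶) = 7. With |G| = 28, by Lagrange [G : ⟨x⁶⟩] = 28/7 = 4.

Answer: 4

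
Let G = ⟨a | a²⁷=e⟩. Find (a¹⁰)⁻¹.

The order of (a¹⁰) is 27 (smallest k with (a¹⁰)ᵏ = e), so (a¹⁰)⁻¹ = (a¹⁰)²⁶ = a¹⁷.
Check: (a¹⁰) · (a¹⁷) → (a¹⁰) · a¹⁷ = e, giving e as required.

Answer: a¹⁷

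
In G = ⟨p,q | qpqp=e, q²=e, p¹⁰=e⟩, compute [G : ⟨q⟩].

First find ord(q) by computing successive powers:
  q¹ = q, q² = e.
So |⟨q⟩| = ord(q) = 2. With |G| = 20, by Lagrange [G : ⟨q⟩] = 20/2 = 10.

Answer: 10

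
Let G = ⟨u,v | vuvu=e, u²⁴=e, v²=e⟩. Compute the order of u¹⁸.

Compute successive powers until reaching e:
  (u¹⁸)¹ = u¹⁸, (u¹⁸)² = u¹², (u¹⁸)³ = u⁶, (u¹⁸)⁴ = e.
The smallest positive k with (u¹⁸)ᵏ = e is 4.

Answer: 4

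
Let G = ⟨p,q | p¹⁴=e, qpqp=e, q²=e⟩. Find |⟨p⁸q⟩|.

|⟨p⁸q⟩| equals the order of p⁸q. Compute successive powers until reaching e:
  (p⁸q)¹ = p⁸q, (p⁸q)² = e.
The smallest positive k with (p⁸q)ᵏ = e is 2, so |⟨p⁸q⟩| = 2.

Answer: 2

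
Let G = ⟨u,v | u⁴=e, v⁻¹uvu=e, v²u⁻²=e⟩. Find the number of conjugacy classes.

The conjugacy classes (representative and size) are:
  [e] (size 1), [u³] (size 2), [u²] (size 1), [v⁻¹] (size 2), [uv⁻¹] (size 2).
Class equation: 1 + 2 + 1 + 2 + 2 = 8 = |G|. So G has 5 conjugacy classes.

Answer: 5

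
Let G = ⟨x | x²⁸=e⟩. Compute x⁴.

Compute successive powers of x, reducing at each step:
  x²: x · x = x²
  x³: (x²) · x = x³
  x⁴: (x³) · x = x⁴

Answer: x⁴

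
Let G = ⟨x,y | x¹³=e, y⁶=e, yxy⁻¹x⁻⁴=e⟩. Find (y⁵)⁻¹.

The order of (y⁵) is 6 (smallest k with (y⁵)ᵏ = e), so (y⁵)⁻¹ = (y⁵)⁵ = y.
Check: (y⁵) · y → (y⁵) · y = e, giving e as required.

Answer: y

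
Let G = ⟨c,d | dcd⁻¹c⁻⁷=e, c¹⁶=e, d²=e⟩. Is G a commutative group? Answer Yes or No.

c·d = cd but d·c = c⁷d, so c·d ≠ d·c and G is not abelian.

Answer: No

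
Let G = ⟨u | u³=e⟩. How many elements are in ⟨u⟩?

|⟨u⟩| equals the order of u. Compute successive powers until reaching e:
  u¹ = u, u² = u², u³ = e.
The smallest positive k with uᵏ = e is 3, so |⟨u⟩| = 3.

Answer: 3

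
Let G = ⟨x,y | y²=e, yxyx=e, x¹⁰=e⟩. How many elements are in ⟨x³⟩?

|⟨x³⟩| equals the order of x³. Compute successive powers until reaching e:
  (x³)¹ = x³, (x³)² = x⁶, (x³)³ = x⁹, (x³)⁴ = x², (x³)⁵ = x⁵, (x³)⁶ = x⁸, (x³)⁷ = x, (x³)⁸ = x⁴, (x³)⁹ = x⁷, (x³)¹⁰ = e.
The smallest positive k with (x³)ᵏ = e is 10, so |⟨x³⟩| = 10.

Answer: 10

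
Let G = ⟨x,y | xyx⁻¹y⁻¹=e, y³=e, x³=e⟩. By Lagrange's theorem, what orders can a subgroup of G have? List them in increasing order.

|G| = 9 = 3². By Lagrange's theorem the order of any subgroup divides 9; the divisors of 9 are 1, 3, 9.

Answer: 1, 3, 9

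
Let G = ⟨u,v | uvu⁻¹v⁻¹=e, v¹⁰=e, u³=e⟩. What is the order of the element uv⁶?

Compute successive powers until reaching e:
  (uv⁶)¹ = uv⁶, (uv⁶)² = u²v², (uv⁶)³ = v⁸, (uv⁶)⁴ = uv⁴, (uv⁶)⁵ = u², (uv⁶)⁶ = v⁶, (uv⁶)⁷ = uv², (uv⁶)⁸ = u²v⁸, (uv⁶)⁹ = v⁴, (uv⁶)¹⁰ = u, (uv⁶)¹¹ = u²v⁶, (uv⁶)¹² = v², (uv⁶)¹³ = uv⁸, (uv⁶)¹⁴ = u²v⁴, (uv⁶)¹⁵ = e.
The smallest positive k with (uv⁶)ᵏ = e is 15.

Answer: 15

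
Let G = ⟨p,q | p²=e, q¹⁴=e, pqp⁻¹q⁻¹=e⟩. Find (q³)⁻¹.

The order of (q³) is 14 (smallest k with (q³)ᵏ = e), so (q³)⁻¹ = (q³)¹³ = q¹¹.
Check: (q³) · (q¹¹) → (q³) · q¹¹ = e, giving e as required.

Answer: q¹¹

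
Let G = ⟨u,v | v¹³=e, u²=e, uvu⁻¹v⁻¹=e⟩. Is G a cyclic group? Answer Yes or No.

|G| = 26. The element uv has order 26 (its powers give 26 distinct elements), so ⟨uv⟩ = G and G is cyclic.

Answer: Yes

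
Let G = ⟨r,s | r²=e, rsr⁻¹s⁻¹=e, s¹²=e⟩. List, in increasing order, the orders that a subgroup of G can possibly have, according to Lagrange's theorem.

|G| = 24 = 2³ · 3. By Lagrange's theorem the order of any subgroup divides 24; the divisors of 24 are 1, 2, 3, 4, 6, 8, 12, 24.

Answer: 1, 2, 3, 4, 6, 8, 12, 24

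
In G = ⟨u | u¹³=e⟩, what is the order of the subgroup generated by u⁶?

|⟨u⁶⟩| equals the order of u⁶. Compute successive powers until reaching e:
  (u⁶)¹ = u⁶, (u⁶)² = u¹², (u⁶)³ = u⁵, (u⁶)⁴ = u¹¹, (u⁶)⁵ = u⁴, (u⁶)⁶ = u¹⁰, (u⁶)⁷ = u³, (u⁶)⁸ = u⁹, (u⁶)⁹ = u², (u⁶)¹⁰ = u⁸, (u⁶)¹¹ = u, (u⁶)¹² = u⁷, (u⁶)¹³ = e.
The smallest positive k with (u⁶)ᵏ = e is 13, so |⟨u⁶⟩| = 13.

Answer: 13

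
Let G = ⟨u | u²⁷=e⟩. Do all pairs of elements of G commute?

G has a single generator, so G is cyclic and hence abelian.

Answer: Yes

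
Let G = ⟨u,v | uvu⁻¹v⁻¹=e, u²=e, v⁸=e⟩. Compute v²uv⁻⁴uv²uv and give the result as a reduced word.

Multiply left to right, reducing at each step:
  (v²) · u = uv²
  (uv²) · v⁻⁴ = uv⁶
  (uv⁶) · u = v⁶
  (v⁶) · v² = e
  e · u = u
  u · v = uv

Answer: uv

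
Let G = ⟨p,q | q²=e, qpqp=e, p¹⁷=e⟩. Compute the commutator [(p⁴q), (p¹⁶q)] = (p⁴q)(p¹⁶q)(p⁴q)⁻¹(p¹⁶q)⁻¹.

[(p⁴q), (p¹⁶q)] = (p⁴q)·(p¹⁶q)·(p⁴q)⁻¹·(p¹⁶q)⁻¹.
  (p⁴q) · (p¹⁶q) = p⁵
  (p⁵) · (p⁴q) = p⁹q
  (p⁹q) · (p¹⁶q) = p¹⁰

Answer: p¹⁰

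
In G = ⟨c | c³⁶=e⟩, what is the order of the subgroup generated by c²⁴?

|⟨c²⁴⟩| equals the order of c²⁴. Compute successive powers until reaching e:
  (c²⁴)¹ = c²⁴, (c²⁴)² = c¹², (c²⁴)³ = e.
The smallest positive k with (c²⁴)ᵏ = e is 3, so |⟨c²⁴⟩| = 3.

Answer: 3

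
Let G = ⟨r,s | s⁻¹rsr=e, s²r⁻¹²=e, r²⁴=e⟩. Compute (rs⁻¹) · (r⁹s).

Compute (rs⁻¹) · (r⁹s) by multiplying left to right and reducing via the relations at each step:
  (rs⁻¹) · r⁹ = r⁴s
  (r⁴s) · s = r¹⁶

Answer: r¹⁶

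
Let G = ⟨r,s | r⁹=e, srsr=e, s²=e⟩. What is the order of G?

Enumerate words in the generators, reducing via the relations: the distinct elements are
  {e, r, s, rs, r², r³, r⁴, r⁵, r⁶, r⁷, r⁸, r²s, r³s, r⁴s, r⁵s, r⁶s, r⁷s, r⁸s}.
No further products give new elements, so |G| = 18.

Answer: 18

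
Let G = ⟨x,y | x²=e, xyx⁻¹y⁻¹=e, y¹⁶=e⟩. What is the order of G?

Enumerate words in the generators, reducing via the relations: the distinct elements are
  {e, x, y, xy, y², y³, y⁴, y⁵, y⁶, y⁷, y⁸, y⁹, xy², xy³, xy⁴, xy⁵, xy⁶, xy⁷, xy⁸, xy⁹, y¹², y¹³, y¹¹, y¹⁰, y¹⁴, y¹⁵, xy¹², xy¹³, xy¹¹, xy¹⁰, xy¹⁴, xy¹⁵}.
No further products give new elements, so |G| = 32.

Answer: 32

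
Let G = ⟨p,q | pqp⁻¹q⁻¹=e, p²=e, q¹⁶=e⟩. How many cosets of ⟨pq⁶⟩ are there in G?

First find ord(pq⁶) by computing successive powers:
  (pq⁶)¹ = pq⁶, (pq⁶)² = q¹², (pq⁶)³ = pq², (pq⁶)⁴ = q⁸, (pq⁶)⁵ = pq¹⁴, (pq⁶)⁶ = q⁴, (pq⁶)⁷ = pq¹⁰, (pq⁶)⁸ = e.
So |⟨pq⁶⟩| = ord(pq⁶) = 8. With |G| = 32, by Lagrange [G : ⟨pq⁶⟩] = 32/8 = 4.

Answer: 4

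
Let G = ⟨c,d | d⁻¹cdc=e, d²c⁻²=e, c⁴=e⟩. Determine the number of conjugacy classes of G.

The conjugacy classes (representative and size) are:
  [e] (size 1), [c³] (size 2), [c²] (size 1), [d⁻¹] (size 2), [cd⁻¹] (size 2).
Class equation: 1 + 2 + 1 + 2 + 2 = 8 = |G|. So G has 5 conjugacy classes.

Answer: 5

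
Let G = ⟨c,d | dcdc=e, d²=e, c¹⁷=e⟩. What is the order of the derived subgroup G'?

G' = [G, G] is generated by all commutators. The generator-pair commutators are: [c, d] = c².
The subgroup they normally generate is {e, c, c², c³, c⁴, c⁵, c⁶, c⁷, c⁸, c⁹, c¹⁰, c¹¹, c¹², c¹³, c¹⁴, c¹⁵, c¹⁶}, of order 17.
Check: |G/G'| = 34/17 = 2 is the order of the abelianisation.

Answer: 17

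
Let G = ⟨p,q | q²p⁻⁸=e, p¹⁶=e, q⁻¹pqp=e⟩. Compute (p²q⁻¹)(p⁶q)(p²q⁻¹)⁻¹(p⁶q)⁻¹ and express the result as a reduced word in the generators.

[(p²q⁻¹), (p⁶q)] = (p²q⁻¹)·(p⁶q)·(p²q⁻¹)⁻¹·(p⁶q)⁻¹.
  (p²q⁻¹) · (p⁶q) = p¹²
  (p¹²) · (p²q) = p⁶q⁻¹
  (p⁶q⁻¹) · (p⁶q⁻¹) = p⁸

Answer: p⁸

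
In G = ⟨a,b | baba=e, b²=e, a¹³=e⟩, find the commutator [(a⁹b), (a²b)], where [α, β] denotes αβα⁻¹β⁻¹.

[(a⁹b), (a²b)] = (a⁹b)·(a²b)·(a⁹b)⁻¹·(a²b)⁻¹.
  (a⁹b) · (a²b) = a⁷
  (a⁷) · (a⁹b) = a³b
  (a³b) · (a²b) = a

Answer: a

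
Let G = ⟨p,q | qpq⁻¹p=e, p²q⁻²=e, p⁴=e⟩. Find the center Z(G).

An element z ∈ Z(G) iff z commutes with every generator.
For example p² is central: (p²)·p = p³ = p·(p²); (p²)·q = q⁻¹ = q·(p²).
Whereas p ∉ Z(G) since p·q = pq ≠ pq⁻¹ = q·p.
Checking each of the 8 elements this way gives Z(G) = {e, p²}, of order 2.

Answer: {e, p²}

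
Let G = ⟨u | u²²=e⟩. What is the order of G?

G is generated by a single element, so G is cyclic. The relator gives u²² = e and no smaller power is forced to be e, so the 22 powers {e, u, u², u³, u⁴, u⁵, u⁶, u⁷, u⁸, u⁹, u²¹, u²⁰, u¹², u¹³, u¹¹, u¹⁰, u¹⁴, u¹⁵, u¹⁶, u¹⁷, u¹⁸, u¹⁹} are distinct. Hence |G| = 22.

Answer: 22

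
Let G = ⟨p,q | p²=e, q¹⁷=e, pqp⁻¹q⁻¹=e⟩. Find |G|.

Enumerate words in the generators, reducing via the relations: the distinct elements are
  {e, p, q, pq, q², q³, q⁴, q⁵, q⁶, q⁷, q⁸, q⁹, pq², pq³, pq⁴, pq⁵, pq⁶, pq⁷, pq⁸, pq⁹, q¹², q¹³, q¹¹, q¹⁰, q¹⁴, q¹⁵, q¹⁶, pq¹², pq¹³, pq¹¹, pq¹⁰, pq¹⁴, pq¹⁵, pq¹⁶}.
No further products give new elements, so |G| = 34.

Answer: 34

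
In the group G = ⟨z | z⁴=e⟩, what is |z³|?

Compute successive powers until reaching e:
  (z³)¹ = z³, (z³)² = z², (z³)³ = z, (z³)⁴ = e.
The smallest positive k with (z³)ᵏ = e is 4.

Answer: 4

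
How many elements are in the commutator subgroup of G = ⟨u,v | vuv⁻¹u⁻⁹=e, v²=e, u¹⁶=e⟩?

G' = [G, G] is generated by all commutators. The generator-pair commutators are: [u, v] = u⁸.
The subgroup they normally generate is {e, u⁸}, of order 2.
Check: |G/G'| = 32/2 = 16 is the order of the abelianisation.

Answer: 2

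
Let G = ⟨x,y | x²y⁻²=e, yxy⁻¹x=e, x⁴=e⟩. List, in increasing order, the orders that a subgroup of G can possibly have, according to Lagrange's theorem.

|G| = 8 = 2³. By Lagrange's theorem the order of any subgroup divides 8; the divisors of 8 are 1, 2, 4, 8.

Answer: 1, 2, 4, 8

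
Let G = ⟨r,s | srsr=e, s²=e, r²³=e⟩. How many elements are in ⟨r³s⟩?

|⟨r³s⟩| equals the order of r³s. Compute successive powers until reaching e:
  (r³s)¹ = r³s, (r³s)² = e.
The smallest positive k with (r³s)ᵏ = e is 2, so |⟨r³s⟩| = 2.

Answer: 2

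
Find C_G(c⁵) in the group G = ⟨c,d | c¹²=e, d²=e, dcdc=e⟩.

⟨c⁵⟩ ⊆ C_G(c⁵) since powers of c⁵ commute with c⁵; so |C_G(c⁵)| ≥ |⟨c⁵⟩| = 12.
By orbit–stabilizer, |C_G(c⁵)| = |G| / |conj. class of c⁵| = 24 / 2 = 12.
The 12 elements commuting with c⁵ are {e, c, c², c³, c⁴, c⁵, c⁶, c⁷, c⁸, c⁹, c¹⁰, c¹¹}.

Answer: {e, c, c², c³, c⁴, c⁵, c⁶, c⁷, c⁸, c⁹, c¹⁰, c¹¹}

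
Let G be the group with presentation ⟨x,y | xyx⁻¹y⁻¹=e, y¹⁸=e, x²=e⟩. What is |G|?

Enumerate words in the generators, reducing via the relations: the distinct elements are
  {e, x, y, xy, y², y³, y⁴, y⁵, y⁶, y⁷, y⁸, y⁹, xy², xy³, xy⁴, xy⁵, xy⁶, xy⁷, xy⁸, xy⁹, y¹², y¹³, y¹¹, y¹⁰, y¹⁴, y¹⁵, y¹⁶, y¹⁷, xy¹², xy¹³, xy¹¹, xy¹⁰, xy¹⁴, xy¹⁵, xy¹⁶, xy¹⁷}.
No further products give new elements, so |G| = 36.

Answer: 36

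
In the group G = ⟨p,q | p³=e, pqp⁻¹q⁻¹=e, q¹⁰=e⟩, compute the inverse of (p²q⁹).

The order of (p²q⁹) is 30 (smallest k with (p²q⁹)ᵏ = e), so (p²q⁹)⁻¹ = (p²q⁹)²⁹ = pq.
Check: (p²q⁹) · (pq) → (p²q⁹) · p = q⁹;   (q⁹) · q = e, giving e as required.

Answer: pq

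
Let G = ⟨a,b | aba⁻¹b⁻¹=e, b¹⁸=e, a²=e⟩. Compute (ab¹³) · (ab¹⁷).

Compute (ab¹³) · (ab¹⁷) by multiplying left to right and reducing via the relations at each step:
  (ab¹³) · a = b¹³
  (b¹³) · b¹⁷ = b¹²

Answer: b¹²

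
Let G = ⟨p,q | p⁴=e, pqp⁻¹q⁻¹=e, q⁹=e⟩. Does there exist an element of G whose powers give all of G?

|G| = 36. The element pq has order 36 (its powers give 36 distinct elements), so ⟨pq⟩ = G and G is cyclic.

Answer: Yes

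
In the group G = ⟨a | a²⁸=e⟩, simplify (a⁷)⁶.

Compute successive powers of (a⁷), reducing at each step:
  (a⁷)²: (a⁷) · a⁷ = a¹⁴
  (a⁷)³: (a¹⁴) · a⁷ = a²¹
  (a⁷)⁴: (a²¹) · a⁷ = e
  (a⁷)⁵: e · a⁷ = a⁷
  (a⁷)⁶: (a⁷) · a⁷ = a¹⁴

Answer: a¹⁴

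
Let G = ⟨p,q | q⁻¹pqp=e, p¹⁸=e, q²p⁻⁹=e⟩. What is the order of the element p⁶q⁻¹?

Compute successive powers until reaching e:
  (p⁶q⁻¹)¹ = p⁶q⁻¹, (p⁶q⁻¹)² = p⁹, (p⁶q⁻¹)³ = p⁶q, (p⁶q⁻¹)⁴ = e.
The smallest positive k with (p⁶q⁻¹)ᵏ = e is 4.

Answer: 4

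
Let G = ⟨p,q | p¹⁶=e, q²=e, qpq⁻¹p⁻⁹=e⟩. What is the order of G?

Enumerate words in the generators, reducing via the relations: the distinct elements are
  {e, p, q, pq, p², p³, p⁴, p⁵, p⁶, p⁷, p⁸, p⁹, p²q, p³q, p¹², p¹³, p¹¹, p¹⁰, p¹⁴, p¹⁵, p⁴q, p⁵q, p⁶q, p⁷q, p⁸q, p⁹q, p¹²q, p¹³q, p¹¹q, p¹⁰q, p¹⁴q, p¹⁵q}.
No further products give new elements, so |G| = 32.

Answer: 32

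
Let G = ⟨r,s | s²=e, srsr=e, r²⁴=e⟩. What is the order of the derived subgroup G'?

G' = [G, G] is generated by all commutators. The generator-pair commutators are: [r, s] = r².
The subgroup they normally generate is {e, r², r⁴, r⁶, r⁸, r¹⁰, r¹², r¹⁴, r¹⁶, r¹⁸, r²⁰, r²²}, of order 12.
Check: |G/G'| = 48/12 = 4 is the order of the abelianisation.

Answer: 12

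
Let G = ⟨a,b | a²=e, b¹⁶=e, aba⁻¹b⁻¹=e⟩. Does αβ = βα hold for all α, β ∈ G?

Each pair of generators commutes: a·b = ab = b·a. Since the generators pairwise commute, every element of G commutes with every other, so G is abelian.

Answer: Yes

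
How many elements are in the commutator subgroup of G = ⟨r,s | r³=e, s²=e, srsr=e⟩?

G' = [G, G] is generated by all commutators. The generator-pair commutators are: [r, s] = r².
The subgroup they normally generate is {e, r, r²}, of order 3.
Check: |G/G'| = 6/3 = 2 is the order of the abelianisation.

Answer: 3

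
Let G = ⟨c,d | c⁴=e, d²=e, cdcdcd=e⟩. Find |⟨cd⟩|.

|⟨cd⟩| equals the order of cd. Compute successive powers until reaching e:
  (cd)¹ = cd, (cd)² = dc³, (cd)³ = e.
The smallest positive k with (cd)ᵏ = e is 3, so |⟨cd⟩| = 3.

Answer: 3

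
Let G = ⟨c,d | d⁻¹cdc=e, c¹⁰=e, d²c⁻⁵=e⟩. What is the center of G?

An element z ∈ Z(G) iff z commutes with every generator.
For example c⁵ is central: (c⁵)·c = c⁶ = c·(c⁵); (c⁵)·d = d⁻¹ = d·(c⁵).
Whereas c ∉ Z(G) since c·d = cd ≠ c⁴d⁻¹ = d·c.
Checking each of the 20 elements this way gives Z(G) = {e, c⁵}, of order 2.

Answer: {e, c⁵}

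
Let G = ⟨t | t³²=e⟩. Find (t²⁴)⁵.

Compute successive powers of (t²⁴), reducing at each step:
  (t²⁴)²: (t²⁴) · t²⁴ = t¹⁶
  (t²⁴)³: (t¹⁶) · t²⁴ = t⁸
  (t²⁴)⁴: (t⁸) · t²⁴ = e
  (t²⁴)⁵: e · t²⁴ = t²⁴

Answer: t²⁴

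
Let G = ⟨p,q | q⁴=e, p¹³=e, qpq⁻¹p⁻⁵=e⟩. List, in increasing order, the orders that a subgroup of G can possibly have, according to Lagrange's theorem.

|G| = 52 = 2² · 13. By Lagrange's theorem the order of any subgroup divides 52; the divisors of 52 are 1, 2, 4, 13, 26, 52.

Answer: 1, 2, 4, 13, 26, 52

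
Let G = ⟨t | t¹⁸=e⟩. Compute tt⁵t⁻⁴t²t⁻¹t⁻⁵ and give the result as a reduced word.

Multiply left to right, reducing at each step:
  t · t⁵ = t⁶
  (t⁶) · t⁻⁴ = t²
  (t²) · t² = t⁴
  (t⁴) · t⁻¹ = t³
  (t³) · t⁻⁵ = t¹⁶

Answer: t¹⁶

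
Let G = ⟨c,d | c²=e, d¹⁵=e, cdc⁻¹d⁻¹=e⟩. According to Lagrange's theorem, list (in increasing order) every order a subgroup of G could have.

|G| = 30 = 2 · 3 · 5. By Lagrange's theorem the order of any subgroup divides 30; the divisors of 30 are 1, 2, 3, 5, 6, 10, 15, 30.

Answer: 1, 2, 3, 5, 6, 10, 15, 30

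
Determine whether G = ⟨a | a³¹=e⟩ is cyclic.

|G| = 31. The element a has order 31 (its powers give 31 distinct elements), so ⟨a⟩ = G and G is cyclic.

Answer: Yes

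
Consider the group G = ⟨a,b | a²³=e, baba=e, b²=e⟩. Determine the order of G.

Enumerate words in the generators, reducing via the relations: the distinct elements are
  {a, b, e, ab, a², a³, a⁴, a⁵, a⁶, a⁷, a⁸, a⁹, a²b, a²², a²¹, a²⁰, a³b, a¹², a¹³, a¹¹, a¹⁰, a¹⁴, a¹⁵, a¹⁶, a¹⁷, a¹⁸, a¹⁹, a⁴b, a⁵b, a⁶b, a⁷b, a⁸b, a⁹b, a²²b, a²¹b, a²⁰b, a¹²b, a¹³b, a¹¹b, a¹⁰b, a¹⁴b, a¹⁵b, a¹⁶b, a¹⁷b, a¹⁸b, a¹⁹b}.
No further products give new elements, so |G| = 46.

Answer: 46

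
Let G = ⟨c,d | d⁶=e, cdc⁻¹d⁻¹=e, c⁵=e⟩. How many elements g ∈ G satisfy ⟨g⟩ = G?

G is cyclic of order 30. An element generates G iff its order is 30, and a cyclic group of order 30 has exactly φ(30) = 8 such elements.

Answer: 8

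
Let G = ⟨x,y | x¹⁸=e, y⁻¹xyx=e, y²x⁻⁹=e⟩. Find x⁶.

Compute successive powers of x, reducing at each step:
  x²: x · x = x²
  x³: (x²) · x = x³
  x⁴: (x³) · x = x⁴
  x⁵: (x⁴) · x = x⁵
  x⁶: (x⁵) · x = x⁶

Answer: x⁶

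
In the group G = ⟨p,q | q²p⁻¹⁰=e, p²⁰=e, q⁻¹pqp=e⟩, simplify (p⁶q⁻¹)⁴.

Compute successive powers of (p⁶q⁻¹), reducing at each step:
  (p⁶q⁻¹)²: (p⁶q⁻¹) · p⁶ = q⁻¹;   (q⁻¹) · q⁻¹ = p¹⁰
  (p⁶q⁻¹)³: (p¹⁰) · p⁶ = p¹⁶;   (p¹⁶) · q⁻¹ = p⁶q
  (p⁶q⁻¹)⁴: (p⁶q) · p⁶ = q;   q · q⁻¹ = e

Answer: e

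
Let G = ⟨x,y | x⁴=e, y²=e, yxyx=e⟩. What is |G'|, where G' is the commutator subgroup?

G' = [G, G] is generated by all commutators. The generator-pair commutators are: [x, y] = x².
The subgroup they normally generate is {e, x²}, of order 2.
Check: |G/G'| = 8/2 = 4 is the order of the abelianisation.

Answer: 2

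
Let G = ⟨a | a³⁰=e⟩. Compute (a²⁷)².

Compute successive powers of (a²⁷), reducing at each step:
  (a²⁷)²: (a²⁷) · a²⁷ = a²⁴

Answer: a²⁴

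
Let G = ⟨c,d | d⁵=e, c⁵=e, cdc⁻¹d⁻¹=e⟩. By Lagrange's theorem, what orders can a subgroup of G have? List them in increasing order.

|G| = 25 = 5². By Lagrange's theorem the order of any subgroup divides 25; the divisors of 25 are 1, 5, 25.

Answer: 1, 5, 25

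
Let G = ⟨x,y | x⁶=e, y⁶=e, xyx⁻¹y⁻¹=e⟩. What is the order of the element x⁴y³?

Compute successive powers until reaching e:
  (x⁴y³)¹ = x⁴y³, (x⁴y³)² = x², (x⁴y³)³ = y³, (x⁴y³)⁴ = x⁴, (x⁴y³)⁵ = x²y³, (x⁴y³)⁶ = e.
The smallest positive k with (x⁴y³)ᵏ = e is 6.

Answer: 6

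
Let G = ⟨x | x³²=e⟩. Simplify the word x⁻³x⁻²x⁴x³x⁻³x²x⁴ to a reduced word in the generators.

Multiply left to right, reducing at each step:
  (x²⁹) · x⁻² = x²⁷
  (x²⁷) · x⁴ = x³¹
  (x³¹) · x³ = x²
  (x²) · x⁻³ = x³¹
  (x³¹) · x² = x
  x · x⁴ = x⁵

Answer: x⁵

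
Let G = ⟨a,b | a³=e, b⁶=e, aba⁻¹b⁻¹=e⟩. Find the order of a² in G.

Compute successive powers until reaching e:
  (a²)¹ = a², (a²)² = a, (a²)³ = e.
The smallest positive k with (a²)ᵏ = e is 3.

Answer: 3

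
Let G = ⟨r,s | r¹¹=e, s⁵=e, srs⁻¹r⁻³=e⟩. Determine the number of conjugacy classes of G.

The conjugacy classes (representative and size) are:
  [e] (size 1), [r³] (size 5), [r⁶] (size 5), [r⁷s] (size 11), [r⁹s²] (size 11), [r⁷s³] (size 11), [r⁷s⁴] (size 11).
Class equation: 1 + 5 + 5 + 11 + 11 + 11 + 11 = 55 = |G|. So G has 7 conjugacy classes.

Answer: 7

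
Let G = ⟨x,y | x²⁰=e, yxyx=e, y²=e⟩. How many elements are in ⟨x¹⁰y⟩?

|⟨x¹⁰y⟩| equals the order of x¹⁰y. Compute successive powers until reaching e:
  (x¹⁰y)¹ = x¹⁰y, (x¹⁰y)² = e.
The smallest positive k with (x¹⁰y)ᵏ = e is 2, so |⟨x¹⁰y⟩| = 2.

Answer: 2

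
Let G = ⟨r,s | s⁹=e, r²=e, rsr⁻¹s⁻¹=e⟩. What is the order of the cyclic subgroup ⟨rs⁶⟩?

|⟨rs⁶⟩| equals the order of rs⁶. Compute successive powers until reaching e:
  (rs⁶)¹ = rs⁶, (rs⁶)² = s³, (rs⁶)³ = r, (rs⁶)⁴ = s⁶, (rs⁶)⁵ = rs³, (rs⁶)⁶ = e.
The smallest positive k with (rs⁶)ᵏ = e is 6, so |⟨rs⁶⟩| = 6.

Answer: 6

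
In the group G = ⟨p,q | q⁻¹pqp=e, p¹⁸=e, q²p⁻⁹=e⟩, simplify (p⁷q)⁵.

Compute successive powers of (p⁷q), reducing at each step:
  (p⁷q)²: (p⁷q) · p⁷ = q;   q · q = p⁹
  (p⁷q)³: (p⁹) · p⁷ = p¹⁶;   (p¹⁶) · q = p⁷q⁻¹
  (p⁷q)⁴: (p⁷q⁻¹) · p⁷ = q⁻¹;   (q⁻¹) · q = e
  (p⁷q)⁵: e · p⁷ = p⁷;   (p⁷) · q = p⁷q

Answer: p⁷q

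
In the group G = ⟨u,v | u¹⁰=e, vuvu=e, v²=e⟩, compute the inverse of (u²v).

The order of (u²v) is 2 (smallest k with (u²v)ᵏ = e), so (u²v)⁻¹ = (u²v)¹ = u²v.
Check: (u²v) · (u²v) → (u²v) · u² = v;   v · v = e, giving e as required.

Answer: u²v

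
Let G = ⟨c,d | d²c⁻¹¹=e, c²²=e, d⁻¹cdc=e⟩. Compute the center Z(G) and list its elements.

An element z ∈ Z(G) iff z commutes with every generator.
For example c¹¹ is central: (c¹¹)·c = c¹² = c·(c¹¹); (c¹¹)·d = d⁻¹ = d·(c¹¹).
Whereas c ∉ Z(G) since c·d = cd ≠ c¹⁰d⁻¹ = d·c.
Checking each of the 44 elements this way gives Z(G) = {e, c¹¹}, of order 2.

Answer: {e, c¹¹}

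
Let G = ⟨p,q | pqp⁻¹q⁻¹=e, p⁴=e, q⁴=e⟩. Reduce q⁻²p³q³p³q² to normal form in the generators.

Multiply left to right, reducing at each step:
  (q²) · p³ = p³q²
  (p³q²) · q³ = p³q
  (p³q) · p³ = p²q
  (p²q) · q² = p²q³

Answer: p²q³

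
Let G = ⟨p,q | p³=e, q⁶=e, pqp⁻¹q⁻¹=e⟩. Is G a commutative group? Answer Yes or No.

Each pair of generators commutes: p·q = pq = q·p. Since the generators pairwise commute, every element of G commutes with every other, so G is abelian.

Answer: Yes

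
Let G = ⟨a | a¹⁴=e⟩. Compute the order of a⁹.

Compute successive powers until reaching e:
  (a⁹)¹ = a⁹, (a⁹)² = a⁴, (a⁹)³ = a¹³, (a⁹)⁴ = a⁸, (a⁹)⁵ = a³, (a⁹)⁶ = a¹², (a⁹)⁷ = a⁷, (a⁹)⁸ = a², (a⁹)⁹ = a¹¹, (a⁹)¹⁰ = a⁶, (a⁹)¹¹ = a, (a⁹)¹² = a¹⁰, (a⁹)¹³ = a⁵, (a⁹)¹⁴ = e.
The smallest positive k with (a⁹)ᵏ = e is 14.

Answer: 14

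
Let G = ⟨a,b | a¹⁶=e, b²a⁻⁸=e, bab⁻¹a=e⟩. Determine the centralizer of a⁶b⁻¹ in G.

⟨a⁶b⁻¹⟩ ⊆ C_G(a⁶b⁻¹) since powers of a⁶b⁻¹ commute with a⁶b⁻¹; so |C_G(a⁶b⁻¹)| ≥ |⟨a⁶b⁻¹⟩| = 4.
By orbit–stabilizer, |C_G(a⁶b⁻¹)| = |G| / |conj. class of a⁶b⁻¹| = 32 / 8 = 4.
The 4 elements commuting with a⁶b⁻¹ are {e, a⁸, a⁶b, a⁶b⁻¹}.

Answer: {e, a⁸, a⁶b, a⁶b⁻¹}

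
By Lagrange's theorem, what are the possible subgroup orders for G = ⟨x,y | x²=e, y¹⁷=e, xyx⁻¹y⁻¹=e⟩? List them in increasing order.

|G| = 34 = 2 · 17. By Lagrange's theorem the order of any subgroup divides 34; the divisors of 34 are 1, 2, 17, 34.

Answer: 1, 2, 17, 34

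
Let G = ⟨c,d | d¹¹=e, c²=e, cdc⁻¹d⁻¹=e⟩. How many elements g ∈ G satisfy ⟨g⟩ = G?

G is cyclic of order 22. An element generates G iff its order is 22, and a cyclic group of order 22 has exactly φ(22) = 10 such elements.

Answer: 10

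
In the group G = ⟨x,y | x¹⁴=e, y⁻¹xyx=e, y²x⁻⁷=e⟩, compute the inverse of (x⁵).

The order of (x⁵) is 14 (smallest k with (x⁵)ᵏ = e), so (x⁵)⁻¹ = (x⁵)¹³ = x⁹.
Check: (x⁵) · (x⁹) → (x⁵) · x⁹ = e, giving e as required.

Answer: x⁹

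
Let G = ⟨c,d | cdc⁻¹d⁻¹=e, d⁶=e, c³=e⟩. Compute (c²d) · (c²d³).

Compute (c²d) · (c²d³) by multiplying left to right and reducing via the relations at each step:
  (c²d) · c² = cd
  (cd) · d³ = cd⁴

Answer: cd⁴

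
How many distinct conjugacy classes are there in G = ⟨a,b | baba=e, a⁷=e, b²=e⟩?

The conjugacy classes (representative and size) are:
  [e] (size 1), [a⁶] (size 2), [a⁵] (size 2), [a⁴] (size 2), [ab] (size 7).
Class equation: 1 + 2 + 2 + 2 + 7 = 14 = |G|. So G has 5 conjugacy classes.

Answer: 5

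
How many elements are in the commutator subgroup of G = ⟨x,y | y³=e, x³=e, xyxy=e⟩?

G' = [G, G] is generated by all commutators. The generator-pair commutators are: [x, y] = xy²x.
The subgroup they normally generate is {e, xy, x²y², xy²x}, of order 4.
Check: |G/G'| = 12/4 = 3 is the order of the abelianisation.

Answer: 4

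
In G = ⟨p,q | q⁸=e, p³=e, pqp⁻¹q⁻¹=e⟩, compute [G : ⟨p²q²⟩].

First find ord(p²q²) by computing successive powers:
  (p²q²)¹ = p²q², (p²q²)² = pq⁴, (p²q²)³ = q⁶, (p²q²)⁴ = p², (p²q²)⁵ = pq², (p²q²)⁶ = q⁴, (p²q²)⁷ = p²q⁶, (p²q²)⁸ = p, (p²q²)⁹ = q², (p²q²)¹⁰ = p²q⁴, (p²q²)¹¹ = pq⁶, (p²q²)¹² = e.
So |⟨p²q²⟩| = ord(p²q²) = 12. With |G| = 24, by Lagrange [G : ⟨p²q²⟩] = 24/12 = 2.

Answer: 2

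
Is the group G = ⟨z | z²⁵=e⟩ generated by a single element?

|G| = 25. The element z has order 25 (its powers give 25 distinct elements), so ⟨z⟩ = G and G is cyclic.

Answer: Yes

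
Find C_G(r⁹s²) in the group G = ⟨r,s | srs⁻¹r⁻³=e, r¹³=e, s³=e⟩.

⟨r⁹s²⟩ ⊆ C_G(r⁹s²) since powers of r⁹s² commute with r⁹s²; so |C_G(r⁹s²)| ≥ |⟨r⁹s²⟩| = 3.
By orbit–stabilizer, |C_G(r⁹s²)| = |G| / |conj. class of r⁹s²| = 39 / 13 = 3.
The 3 elements commuting with r⁹s² are {e, r⁹s², r¹²s}.

Answer: {e, r⁹s², r¹²s}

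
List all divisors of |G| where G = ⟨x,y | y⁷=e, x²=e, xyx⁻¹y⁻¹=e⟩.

|G| = 14 = 2 · 7. By Lagrange's theorem the order of any subgroup divides 14; the divisors of 14 are 1, 2, 7, 14.

Answer: 1, 2, 7, 14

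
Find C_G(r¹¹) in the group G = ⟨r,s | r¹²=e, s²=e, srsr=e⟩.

⟨r¹¹⟩ ⊆ C_G(r¹¹) since powers of r¹¹ commute with r¹¹; so |C_G(r¹¹)| ≥ |⟨r¹¹⟩| = 12.
By orbit–stabilizer, |C_G(r¹¹)| = |G| / |conj. class of r¹¹| = 24 / 2 = 12.
The 12 elements commuting with r¹¹ are {e, r, r², r³, r⁴, r⁵, r⁶, r⁷, r⁸, r⁹, r¹⁰, r¹¹}.

Answer: {e, r, r², r³, r⁴, r⁵, r⁶, r⁷, r⁸, r⁹, r¹⁰, r¹¹}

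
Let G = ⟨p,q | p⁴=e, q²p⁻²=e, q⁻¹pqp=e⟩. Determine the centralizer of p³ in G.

⟨p³⟩ ⊆ C_G(p³) since powers of p³ commute with p³; so |C_G(p³)| ≥ |⟨p³⟩| = 4.
By orbit–stabilizer, |C_G(p³)| = |G| / |conj. class of p³| = 8 / 2 = 4.
The 4 elements commuting with p³ are {e, p, p², p³}.

Answer: {e, p, p², p³}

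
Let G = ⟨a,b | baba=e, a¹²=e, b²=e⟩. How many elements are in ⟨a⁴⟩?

|⟨a⁴⟩| equals the order of a⁴. Compute successive powers until reaching e:
  (a⁴)¹ = a⁴, (a⁴)² = a⁸, (a⁴)³ = e.
The smallest positive k with (a⁴)ᵏ = e is 3, so |⟨a⁴⟩| = 3.

Answer: 3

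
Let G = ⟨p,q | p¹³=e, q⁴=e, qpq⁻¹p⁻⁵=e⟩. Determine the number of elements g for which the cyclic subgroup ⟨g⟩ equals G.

⟨g⟩ = G would require ord(g) = |G| = 52, but the maximum element order in G is 13 < 52. So G is not cyclic and no single element generates it: the count is 0.

Answer: 0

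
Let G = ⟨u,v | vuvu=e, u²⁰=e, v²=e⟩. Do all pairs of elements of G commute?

u·v = uv but v·u = u¹⁹v, so u·v ≠ v·u and G is not abelian.

Answer: No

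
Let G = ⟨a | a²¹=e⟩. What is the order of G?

G is generated by a single element, so G is cyclic. The relator gives a²¹ = e and no smaller power is forced to be e, so the 21 powers {a, e, a², a³, a⁴, a⁵, a⁶, a⁷, a⁸, a⁹, a²⁰, a¹², a¹³, a¹¹, a¹⁰, a¹⁴, a¹⁵, a¹⁶, a¹⁷, a¹⁸, a¹⁹} are distinct. Hence |G| = 21.

Answer: 21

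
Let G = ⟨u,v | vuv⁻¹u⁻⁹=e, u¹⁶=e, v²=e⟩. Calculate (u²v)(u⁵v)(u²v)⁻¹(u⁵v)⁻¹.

[(u²v), (u⁵v)] = (u²v)·(u⁵v)·(u²v)⁻¹·(u⁵v)⁻¹.
  (u²v) · (u⁵v) = u¹⁵
  (u¹⁵) · (u¹⁴v) = u¹³v
  (u¹³v) · (u³v) = u⁸

Answer: u⁸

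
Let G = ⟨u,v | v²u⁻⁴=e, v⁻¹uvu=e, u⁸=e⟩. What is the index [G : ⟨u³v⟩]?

First find ord(u³v) by computing successive powers:
  (u³v)¹ = u³v, (u³v)² = u⁴, (u³v)³ = u³v⁻¹, (u³v)⁴ = e.
So |⟨u³v⟩| = ord(u³v) = 4. With |G| = 16, by Lagrange [G : ⟨u³v⟩] = 16/4 = 4.

Answer: 4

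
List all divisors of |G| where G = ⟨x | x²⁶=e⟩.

|G| = 26 = 2 · 13. By Lagrange's theorem the order of any subgroup divides 26; the divisors of 26 are 1, 2, 13, 26.

Answer: 1, 2, 13, 26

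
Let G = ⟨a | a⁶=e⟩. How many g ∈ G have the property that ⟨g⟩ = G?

G is cyclic of order 6. An element generates G iff its order is 6, and a cyclic group of order 6 has exactly φ(6) = 2 such elements.

Answer: 2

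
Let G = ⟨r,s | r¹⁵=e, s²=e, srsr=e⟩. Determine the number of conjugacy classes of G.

The conjugacy classes (representative and size) are:
  [e] (size 1), [r¹⁴] (size 2), [r²] (size 2), [r³] (size 2), [r⁴] (size 2), [r¹⁰] (size 2), [r⁹] (size 2), [r⁷] (size 2), [r¹³s] (size 15).
Class equation: 1 + 2 + 2 + 2 + 2 + 2 + 2 + 2 + 15 = 30 = |G|. So G has 9 conjugacy classes.

Answer: 9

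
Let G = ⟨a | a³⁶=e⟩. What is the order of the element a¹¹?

Compute successive powers until reaching e:
  (a¹¹)¹ = a¹¹, (a¹¹)² = a²², (a¹¹)³ = a³³, (a¹¹)⁴ = a⁸, (a¹¹)⁵ = a¹⁹, (a¹¹)⁶ = a³⁰, (a¹¹)⁷ = a⁵, (a¹¹)⁸ = a¹⁶, (a¹¹)⁹ = a²⁷, (a¹¹)¹⁰ = a², (a¹¹)¹¹ = a¹³, (a¹¹)¹² = a²⁴, (a¹¹)¹³ = a³⁵, (a¹¹)¹⁴ = a¹⁰, (a¹¹)¹⁵ = a²¹, (a¹¹)¹⁶ = a³², (a¹¹)¹⁷ = a⁷, (a¹¹)¹⁸ = a¹⁸, (a¹¹)¹⁹ = a²⁹, (a¹¹)²⁰ = a⁴, (a¹¹)²¹ = a¹⁵, (a¹¹)²² = a²⁶, (a¹¹)²³ = a, (a¹¹)²⁴ = a¹², (a¹¹)²⁵ = a²³, (a¹¹)²⁶ = a³⁴, (a¹¹)²⁷ = a⁹, (a¹¹)²⁸ = a²⁰, (a¹¹)²⁹ = a³¹, (a¹¹)³⁰ = a⁶, (a¹¹)³¹ = a¹⁷, (a¹¹)³² = a²⁸, (a¹¹)³³ = a³, (a¹¹)³⁴ = a¹⁴, (a¹¹)³⁵ = a²⁵, (a¹¹)³⁶ = e.
The smallest positive k with (a¹¹)ᵏ = e is 36.

Answer: 36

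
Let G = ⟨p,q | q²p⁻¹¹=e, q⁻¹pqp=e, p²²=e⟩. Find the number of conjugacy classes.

The conjugacy classes (representative and size) are:
  [e] (size 1), [p²¹] (size 2), [p²] (size 2), [p³] (size 2), [p¹⁸] (size 2), [p¹⁷] (size 2), [p⁶] (size 2), [p⁷] (size 2), [p⁸] (size 2), [p¹³] (size 2), [p¹²] (size 2), [p¹¹] (size 1), [p¹⁰q] (size 11), [p⁷q] (size 11).
Class equation: 1 + 2 + 2 + 2 + 2 + 2 + 2 + 2 + 2 + 2 + 2 + 1 + 11 + 11 = 44 = |G|. So G has 14 conjugacy classes.

Answer: 14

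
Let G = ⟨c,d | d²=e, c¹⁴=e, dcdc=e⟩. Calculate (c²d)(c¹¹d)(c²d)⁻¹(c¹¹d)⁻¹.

[(c²d), (c¹¹d)] = (c²d)·(c¹¹d)·(c²d)⁻¹·(c¹¹d)⁻¹.
  (c²d) · (c¹¹d) = c⁵
  (c⁵) · (c²d) = c⁷d
  (c⁷d) · (c¹¹d) = c¹⁰

Answer: c¹⁰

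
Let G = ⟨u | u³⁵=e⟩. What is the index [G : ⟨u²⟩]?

First find ord(u²) by computing successive powers:
  (u²)¹ = u², (u²)² = u⁴, (u²)³ = u⁶, (u²)⁴ = u⁸, (u²)⁵ = u¹⁰, (u²)⁶ = u¹², (u²)⁷ = u¹⁴, (u²)⁸ = u¹⁶, (u²)⁹ = u¹⁸, (u²)¹⁰ = u²⁰, (u²)¹¹ = u²², (u²)¹² = u²⁴, (u²)¹³ = u²⁶, (u²)¹⁴ = u²⁸, (u²)¹⁵ = u³⁰, (u²)¹⁶ = u³², (u²)¹⁷ = u³⁴, (u²)¹⁸ = u, (u²)¹⁹ = u³, (u²)²⁰ = u⁵, (u²)²¹ = u⁷, (u²)²² = u⁹, (u²)²³ = u¹¹, (u²)²⁴ = u¹³, (u²)²⁵ = u¹⁵, (u²)²⁶ = u¹⁷, (u²)²⁷ = u¹⁹, (u²)²⁸ = u²¹, (u²)²⁹ = u²³, (u²)³⁰ = u²⁵, (u²)³¹ = u²⁷, (u²)³² = u²⁹, (u²)³³ = u³¹, (u²)³⁴ = u³³, (u²)³⁵ = e.
So |⟨u²⟩| = ord(u²) = 35. With |G| = 35, by Lagrange [G : ⟨u²⟩] = 35/35 = 1.

Answer: 1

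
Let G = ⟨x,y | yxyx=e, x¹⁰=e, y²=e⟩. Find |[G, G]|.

G' = [G, G] is generated by all commutators. The generator-pair commutators are: [x, y] = x².
The subgroup they normally generate is {e, x², x⁴, x⁶, x⁸}, of order 5.
Check: |G/G'| = 20/5 = 4 is the order of the abelianisation.

Answer: 5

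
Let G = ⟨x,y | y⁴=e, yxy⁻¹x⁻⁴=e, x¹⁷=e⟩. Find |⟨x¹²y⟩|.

|⟨x¹²y⟩| equals the order of x¹²y. Compute successive powers until reaching e:
  (x¹²y)¹ = x¹²y, (x¹²y)² = x⁹y², (x¹²y)³ = x¹⁴y³, (x¹²y)⁴ = e.
The smallest positive k with (x¹²y)ᵏ = e is 4, so |⟨x¹²y⟩| = 4.

Answer: 4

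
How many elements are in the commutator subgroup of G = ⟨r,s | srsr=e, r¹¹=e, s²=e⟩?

G' = [G, G] is generated by all commutators. The generator-pair commutators are: [r, s] = r².
The subgroup they normally generate is {e, r, r², r³, r⁴, r⁵, r⁶, r⁷, r⁸, r⁹, r¹⁰}, of order 11.
Check: |G/G'| = 22/11 = 2 is the order of the abelianisation.

Answer: 11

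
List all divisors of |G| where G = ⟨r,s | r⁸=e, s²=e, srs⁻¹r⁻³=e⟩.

|G| = 16 = 2⁴. By Lagrange's theorem the order of any subgroup divides 16; the divisors of 16 are 1, 2, 4, 8, 16.

Answer: 1, 2, 4, 8, 16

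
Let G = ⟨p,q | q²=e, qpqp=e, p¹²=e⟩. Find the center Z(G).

An element z ∈ Z(G) iff z commutes with every generator.
For example p⁶ is central: (p⁶)·p = p⁷ = p·(p⁶); (p⁶)·q = p⁶q = q·(p⁶).
Whereas p ∉ Z(G) since p·q = pq ≠ p¹¹q = q·p.
Checking each of the 24 elements this way gives Z(G) = {e, p⁶}, of order 2.

Answer: {e, p⁶}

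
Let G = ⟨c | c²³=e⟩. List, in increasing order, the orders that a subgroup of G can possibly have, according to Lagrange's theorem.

|G| = 23 = 23. By Lagrange's theorem the order of any subgroup divides 23; the divisors of 23 are 1, 23.

Answer: 1, 23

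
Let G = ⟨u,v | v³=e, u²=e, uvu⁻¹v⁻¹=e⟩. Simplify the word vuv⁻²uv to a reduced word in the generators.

Multiply left to right, reducing at each step:
  v · u = uv
  (uv) · v⁻² = uv²
  (uv²) · u = v²
  (v²) · v = e

Answer: e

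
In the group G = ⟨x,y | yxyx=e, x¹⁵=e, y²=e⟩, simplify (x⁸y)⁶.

Compute successive powers of (x⁸y), reducing at each step:
  (x⁸y)²: (x⁸y) · x⁸ = y;   y · y = e
  (x⁸y)³: e · x⁸ = x⁸;   (x⁸) · y = x⁸y
  (x⁸y)⁴: (x⁸y) · x⁸ = y;   y · y = e
  (x⁸y)⁵: e · x⁸ = x⁸;   (x⁸) · y = x⁸y
  (x⁸y)⁶: (x⁸y) · x⁸ = y;   y · y = e

Answer: e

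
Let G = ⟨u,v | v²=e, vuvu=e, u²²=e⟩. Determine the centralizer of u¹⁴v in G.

⟨u¹⁴v⟩ ⊆ C_G(u¹⁴v) since powers of u¹⁴v commute with u¹⁴v; so |C_G(u¹⁴v)| ≥ |⟨u¹⁴v⟩| = 2.
By orbit–stabilizer, |C_G(u¹⁴v)| = |G| / |conj. class of u¹⁴v| = 44 / 11 = 4.
The 4 elements commuting with u¹⁴v are {e, u¹¹, u³v, u¹⁴v}.

Answer: {e, u¹¹, u³v, u¹⁴v}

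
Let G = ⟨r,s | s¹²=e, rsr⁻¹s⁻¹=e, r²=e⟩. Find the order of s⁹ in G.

Compute successive powers until reaching e:
  (s⁹)¹ = s⁹, (s⁹)² = s⁶, (s⁹)³ = s³, (s⁹)⁴ = e.
The smallest positive k with (s⁹)ᵏ = e is 4.

Answer: 4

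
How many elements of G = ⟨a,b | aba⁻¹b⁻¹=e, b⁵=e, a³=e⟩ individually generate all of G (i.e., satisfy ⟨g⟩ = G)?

G is cyclic of order 15. An element generates G iff its order is 15, and a cyclic group of order 15 has exactly φ(15) = 8 such elements.

Answer: 8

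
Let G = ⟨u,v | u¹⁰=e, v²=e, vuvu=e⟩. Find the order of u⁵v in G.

Compute successive powers until reaching e:
  (u⁵v)¹ = u⁵v, (u⁵v)² = e.
The smallest positive k with (u⁵v)ᵏ = e is 2.

Answer: 2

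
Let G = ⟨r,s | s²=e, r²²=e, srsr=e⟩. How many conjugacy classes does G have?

The conjugacy classes (representative and size) are:
  [e] (size 1), [r] (size 2), [r²] (size 2), [r¹⁹] (size 2), [r⁴] (size 2), [r⁵] (size 2), [r⁶] (size 2), [r⁷] (size 2), [r⁸] (size 2), [r¹³] (size 2), [r¹⁰] (size 2), [r¹¹] (size 1), [r⁶s] (size 11), [rs] (size 11).
Class equation: 1 + 2 + 2 + 2 + 2 + 2 + 2 + 2 + 2 + 2 + 2 + 1 + 11 + 11 = 44 = |G|. So G has 14 conjugacy classes.

Answer: 14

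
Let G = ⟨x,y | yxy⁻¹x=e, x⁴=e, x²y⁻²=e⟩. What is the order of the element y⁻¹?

Compute successive powers until reaching e:
  (y⁻¹)¹ = y⁻¹, (y⁻¹)² = x², (y⁻¹)³ = y, (y⁻¹)⁴ = e.
The smallest positive k with (y⁻¹)ᵏ = e is 4.

Answer: 4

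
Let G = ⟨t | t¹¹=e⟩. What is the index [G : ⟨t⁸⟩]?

First find ord(t⁸) by computing successive powers:
  (t⁸)¹ = t⁸, (t⁸)² = t⁵, (t⁸)³ = t², (t⁸)⁴ = t¹⁰, (t⁸)⁵ = t⁷, (t⁸)⁶ = t⁴, (t⁸)⁷ = t, (t⁸)⁸ = t⁹, (t⁸)⁹ = t⁶, (t⁸)¹⁰ = t³, (t⁸)¹¹ = e.
So |⟨t⁸⟩| = ord(t⁸) = 11. With |G| = 11, by Lagrange [G : ⟨t⁸⟩] = 11/11 = 1.

Answer: 1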